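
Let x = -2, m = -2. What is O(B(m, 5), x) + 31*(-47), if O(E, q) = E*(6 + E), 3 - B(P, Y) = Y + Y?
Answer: -1450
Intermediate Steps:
B(P, Y) = 3 - 2*Y (B(P, Y) = 3 - (Y + Y) = 3 - 2*Y)
O(B(m, 5), x) + 31*(-47) = (3 - 2*5)*(6 + (3 - 2*5)) + 31*(-47) = (3 - 10)*(6 + (3 - 10)) - 1457 = -7*(6 - 7) - 1457 = -7*(-1) - 1457 = 7 - 1457 = -1450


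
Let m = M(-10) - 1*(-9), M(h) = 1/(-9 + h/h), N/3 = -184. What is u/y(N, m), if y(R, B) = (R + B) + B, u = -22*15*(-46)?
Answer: -60720/2137 ≈ -28.414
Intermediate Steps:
N = -552 (N = 3*(-184) = -552)
M(h) = -1/8 (M(h) = 1/(-9 + 1) = 1/(-8) = -1/8)
u = 15180 (u = -330*(-46) = 15180)
m = 71/8 (m = -1/8 - 1*(-9) = -1/8 + 9 = 71/8 ≈ 8.8750)
y(R, B) = R + 2*B (y(R, B) = (B + R) + B = R + 2*B)
u/y(N, m) = 15180/(-552 + 2*(71/8)) = 15180/(-552 + 71/4) = 15180/(-2137/4) = 15180*(-4/2137) = -60720/2137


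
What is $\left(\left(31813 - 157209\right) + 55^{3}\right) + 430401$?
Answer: $471380$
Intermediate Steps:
$\left(\left(31813 - 157209\right) + 55^{3}\right) + 430401 = \left(-125396 + 166375\right) + 430401 = 40979 + 430401 = 471380$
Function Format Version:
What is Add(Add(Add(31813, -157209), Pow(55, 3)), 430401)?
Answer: 471380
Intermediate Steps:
Add(Add(Add(31813, -157209), Pow(55, 3)), 430401) = Add(Add(-125396, 166375), 430401) = Add(40979, 430401) = 471380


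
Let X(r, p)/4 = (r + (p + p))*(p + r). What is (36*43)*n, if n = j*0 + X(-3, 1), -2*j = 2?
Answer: 12384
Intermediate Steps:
j = -1 (j = -½*2 = -1)
X(r, p) = 4*(p + r)*(r + 2*p) (X(r, p) = 4*((r + (p + p))*(p + r)) = 4*((r + 2*p)*(p + r)) = 4*((p + r)*(r + 2*p)) = 4*(p + r)*(r + 2*p))
n = 8 (n = -1*0 + (4*(-3)² + 8*1² + 12*1*(-3)) = 0 + (4*9 + 8*1 - 36) = 0 + (36 + 8 - 36) = 0 + 8 = 8)
(36*43)*n = (36*43)*8 = 1548*8 = 12384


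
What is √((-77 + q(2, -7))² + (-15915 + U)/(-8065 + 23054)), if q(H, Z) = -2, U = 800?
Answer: √1401939666426/14989 ≈ 78.994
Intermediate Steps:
√((-77 + q(2, -7))² + (-15915 + U)/(-8065 + 23054)) = √((-77 - 2)² + (-15915 + 800)/(-8065 + 23054)) = √((-79)² - 15115/14989) = √(6241 - 15115*1/14989) = √(6241 - 15115/14989) = √(93531234/14989) = √1401939666426/14989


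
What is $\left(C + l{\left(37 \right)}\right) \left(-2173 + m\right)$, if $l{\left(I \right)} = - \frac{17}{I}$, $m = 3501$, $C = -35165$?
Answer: $- \frac{1727890016}{37} \approx -4.67 \cdot 10^{7}$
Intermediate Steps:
$\left(C + l{\left(37 \right)}\right) \left(-2173 + m\right) = \left(-35165 - \frac{17}{37}\right) \left(-2173 + 3501\right) = \left(-35165 - \frac{17}{37}\right) 1328 = \left(- \frac{1301122}{37}\right) 1328 = - \frac{1727890016}{37}$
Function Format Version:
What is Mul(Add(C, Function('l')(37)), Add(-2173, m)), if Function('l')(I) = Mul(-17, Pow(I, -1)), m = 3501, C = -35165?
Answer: Rational(-1727890016, 37) ≈ -4.6700e+7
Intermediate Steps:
Mul(Add(C, Function('l')(37)), Add(-2173, m)) = Mul(Add(-35165, Mul(-17, Pow(37, -1))), Add(-2173, 3501)) = Mul(Add(-35165, Mul(-17, Rational(1, 37))), 1328) = Mul(Add(-35165, Rational(-17, 37)), 1328) = Mul(Rational(-1301122, 37), 1328) = Rational(-1727890016, 37)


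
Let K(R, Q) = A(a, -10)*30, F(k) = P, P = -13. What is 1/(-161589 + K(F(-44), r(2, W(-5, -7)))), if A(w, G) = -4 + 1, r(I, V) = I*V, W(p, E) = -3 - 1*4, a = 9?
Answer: -1/161679 ≈ -6.1851e-6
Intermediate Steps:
W(p, E) = -7 (W(p, E) = -3 - 4 = -7)
A(w, G) = -3
F(k) = -13
K(R, Q) = -90 (K(R, Q) = -3*30 = -90)
1/(-161589 + K(F(-44), r(2, W(-5, -7)))) = 1/(-161589 - 90) = 1/(-161679) = -1/161679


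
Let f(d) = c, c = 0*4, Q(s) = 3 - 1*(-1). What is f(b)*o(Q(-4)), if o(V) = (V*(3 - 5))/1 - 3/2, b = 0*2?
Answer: 0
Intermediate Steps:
Q(s) = 4 (Q(s) = 3 + 1 = 4)
b = 0
c = 0
o(V) = -3/2 - 2*V (o(V) = (V*(-2))*1 - 3*½ = -2*V*1 - 3/2 = -2*V - 3/2 = -3/2 - 2*V)
f(d) = 0
f(b)*o(Q(-4)) = 0*(-3/2 - 2*4) = 0*(-3/2 - 8) = 0*(-19/2) = 0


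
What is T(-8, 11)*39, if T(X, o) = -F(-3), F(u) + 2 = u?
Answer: 195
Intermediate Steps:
F(u) = -2 + u
T(X, o) = 5 (T(X, o) = -(-2 - 3) = -1*(-5) = 5)
T(-8, 11)*39 = 5*39 = 195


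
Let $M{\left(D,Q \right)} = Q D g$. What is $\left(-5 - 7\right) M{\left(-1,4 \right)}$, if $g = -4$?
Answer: $-192$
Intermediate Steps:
$M{\left(D,Q \right)} = - 4 D Q$ ($M{\left(D,Q \right)} = Q D \left(-4\right) = D Q \left(-4\right) = - 4 D Q$)
$\left(-5 - 7\right) M{\left(-1,4 \right)} = \left(-5 - 7\right) \left(\left(-4\right) \left(-1\right) 4\right) = \left(-12\right) 16 = -192$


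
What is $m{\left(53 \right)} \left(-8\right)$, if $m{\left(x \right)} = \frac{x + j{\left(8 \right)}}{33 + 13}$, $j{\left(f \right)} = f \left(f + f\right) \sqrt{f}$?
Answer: $- \frac{212}{23} - \frac{1024 \sqrt{2}}{23} \approx -72.181$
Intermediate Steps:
$j{\left(f \right)} = 2 f^{\frac{5}{2}}$ ($j{\left(f \right)} = f 2 f \sqrt{f} = 2 f^{2} \sqrt{f} = 2 f^{\frac{5}{2}}$)
$m{\left(x \right)} = \frac{x}{46} + \frac{128 \sqrt{2}}{23}$ ($m{\left(x \right)} = \frac{x + 2 \cdot 8^{\frac{5}{2}}}{33 + 13} = \frac{x + 2 \cdot 128 \sqrt{2}}{46} = \left(x + 256 \sqrt{2}\right) \frac{1}{46} = \frac{x}{46} + \frac{128 \sqrt{2}}{23}$)
$m{\left(53 \right)} \left(-8\right) = \left(\frac{1}{46} \cdot 53 + \frac{128 \sqrt{2}}{23}\right) \left(-8\right) = \left(\frac{53}{46} + \frac{128 \sqrt{2}}{23}\right) \left(-8\right) = - \frac{212}{23} - \frac{1024 \sqrt{2}}{23}$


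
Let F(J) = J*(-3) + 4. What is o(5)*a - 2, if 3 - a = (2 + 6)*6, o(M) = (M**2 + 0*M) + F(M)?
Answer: -632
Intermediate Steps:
F(J) = 4 - 3*J (F(J) = -3*J + 4 = 4 - 3*J)
o(M) = 4 + M**2 - 3*M (o(M) = (M**2 + 0*M) + (4 - 3*M) = (M**2 + 0) + (4 - 3*M) = M**2 + (4 - 3*M) = 4 + M**2 - 3*M)
a = -45 (a = 3 - (2 + 6)*6 = 3 - 8*6 = 3 - 1*48 = 3 - 48 = -45)
o(5)*a - 2 = (4 + 5**2 - 3*5)*(-45) - 2 = (4 + 25 - 15)*(-45) - 2 = 14*(-45) - 2 = -630 - 2 = -632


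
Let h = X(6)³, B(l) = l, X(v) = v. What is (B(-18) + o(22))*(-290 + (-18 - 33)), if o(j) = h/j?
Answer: 2790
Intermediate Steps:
h = 216 (h = 6³ = 216)
o(j) = 216/j
(B(-18) + o(22))*(-290 + (-18 - 33)) = (-18 + 216/22)*(-290 + (-18 - 33)) = (-18 + 216*(1/22))*(-290 - 51) = (-18 + 108/11)*(-341) = -90/11*(-341) = 2790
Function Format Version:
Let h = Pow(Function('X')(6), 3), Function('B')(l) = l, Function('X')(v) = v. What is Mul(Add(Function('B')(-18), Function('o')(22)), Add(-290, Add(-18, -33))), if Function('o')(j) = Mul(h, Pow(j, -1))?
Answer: 2790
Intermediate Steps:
h = 216 (h = Pow(6, 3) = 216)
Function('o')(j) = Mul(216, Pow(j, -1))
Mul(Add(Function('B')(-18), Function('o')(22)), Add(-290, Add(-18, -33))) = Mul(Add(-18, Mul(216, Pow(22, -1))), Add(-290, Add(-18, -33))) = Mul(Add(-18, Mul(216, Rational(1, 22))), Add(-290, -51)) = Mul(Add(-18, Rational(108, 11)), -341) = Mul(Rational(-90, 11), -341) = 2790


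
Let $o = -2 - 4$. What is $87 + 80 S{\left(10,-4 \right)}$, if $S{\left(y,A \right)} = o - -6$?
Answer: $87$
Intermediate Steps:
$o = -6$
$S{\left(y,A \right)} = 0$ ($S{\left(y,A \right)} = -6 - -6 = -6 + 6 = 0$)
$87 + 80 S{\left(10,-4 \right)} = 87 + 80 \cdot 0 = 87 + 0 = 87$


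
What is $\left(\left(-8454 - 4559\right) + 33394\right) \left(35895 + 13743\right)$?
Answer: $1011672078$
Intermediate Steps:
$\left(\left(-8454 - 4559\right) + 33394\right) \left(35895 + 13743\right) = \left(-13013 + 33394\right) 49638 = 20381 \cdot 49638 = 1011672078$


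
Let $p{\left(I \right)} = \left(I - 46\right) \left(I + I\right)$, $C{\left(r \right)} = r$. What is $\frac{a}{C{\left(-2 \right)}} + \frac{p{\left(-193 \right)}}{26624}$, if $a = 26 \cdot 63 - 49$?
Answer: $- \frac{10530257}{13312} \approx -791.04$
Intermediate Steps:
$a = 1589$ ($a = 1638 - 49 = 1589$)
$p{\left(I \right)} = 2 I \left(-46 + I\right)$ ($p{\left(I \right)} = \left(-46 + I\right) 2 I = 2 I \left(-46 + I\right)$)
$\frac{a}{C{\left(-2 \right)}} + \frac{p{\left(-193 \right)}}{26624} = \frac{1589}{-2} + \frac{2 \left(-193\right) \left(-46 - 193\right)}{26624} = 1589 \left(- \frac{1}{2}\right) + 2 \left(-193\right) \left(-239\right) \frac{1}{26624} = - \frac{1589}{2} + 92254 \cdot \frac{1}{26624} = - \frac{1589}{2} + \frac{46127}{13312} = - \frac{10530257}{13312}$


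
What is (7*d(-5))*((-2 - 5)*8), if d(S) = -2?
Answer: 784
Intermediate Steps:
(7*d(-5))*((-2 - 5)*8) = (7*(-2))*((-2 - 5)*8) = -(-98)*8 = -14*(-56) = 784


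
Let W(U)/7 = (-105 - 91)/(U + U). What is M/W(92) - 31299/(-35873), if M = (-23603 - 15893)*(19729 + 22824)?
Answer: 396196640330723/1757777 ≈ 2.2540e+8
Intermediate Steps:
M = -1680673288 (M = -39496*42553 = -1680673288)
W(U) = -686/U (W(U) = 7*((-105 - 91)/(U + U)) = 7*(-196*1/(2*U)) = 7*(-98/U) = -686/U)
M/W(92) - 31299/(-35873) = -1680673288/((-686/92)) - 31299/(-35873) = -1680673288/((-686*1/92)) - 31299*(-1/35873) = -1680673288/(-343/46) + 31299/35873 = -1680673288*(-46/343) + 31299/35873 = 11044424464/49 + 31299/35873 = 396196640330723/1757777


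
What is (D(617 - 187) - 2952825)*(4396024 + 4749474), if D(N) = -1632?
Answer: -27019980584586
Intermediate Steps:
(D(617 - 187) - 2952825)*(4396024 + 4749474) = (-1632 - 2952825)*(4396024 + 4749474) = -2954457*9145498 = -27019980584586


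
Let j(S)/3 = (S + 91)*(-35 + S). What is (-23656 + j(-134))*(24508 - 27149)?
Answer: 4899055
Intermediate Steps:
j(S) = 3*(-35 + S)*(91 + S) (j(S) = 3*((S + 91)*(-35 + S)) = 3*((91 + S)*(-35 + S)) = 3*((-35 + S)*(91 + S)) = 3*(-35 + S)*(91 + S))
(-23656 + j(-134))*(24508 - 27149) = (-23656 + (-9555 + 3*(-134)² + 168*(-134)))*(24508 - 27149) = (-23656 + (-9555 + 3*17956 - 22512))*(-2641) = (-23656 + (-9555 + 53868 - 22512))*(-2641) = (-23656 + 21801)*(-2641) = -1855*(-2641) = 4899055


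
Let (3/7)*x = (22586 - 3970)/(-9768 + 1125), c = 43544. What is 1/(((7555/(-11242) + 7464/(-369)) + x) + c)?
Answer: 11951246538/520095238405885 ≈ 2.2979e-5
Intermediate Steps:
x = -130312/25929 (x = 7*((22586 - 3970)/(-9768 + 1125))/3 = 7*(18616/(-8643))/3 = 7*(18616*(-1/8643))/3 = (7/3)*(-18616/8643) = -130312/25929 ≈ -5.0257)
1/(((7555/(-11242) + 7464/(-369)) + x) + c) = 1/(((7555/(-11242) + 7464/(-369)) - 130312/25929) + 43544) = 1/(((7555*(-1/11242) + 7464*(-1/369)) - 130312/25929) + 43544) = 1/(((-7555/11242 - 2488/123) - 130312/25929) + 43544) = 1/((-28899361/1382766 - 130312/25929) + 43544) = 1/(-309840844787/11951246538 + 43544) = 1/(520095238405885/11951246538) = 11951246538/520095238405885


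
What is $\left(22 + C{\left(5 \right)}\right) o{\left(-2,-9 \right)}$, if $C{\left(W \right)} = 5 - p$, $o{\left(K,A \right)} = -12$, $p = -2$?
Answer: $-348$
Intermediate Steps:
$C{\left(W \right)} = 7$ ($C{\left(W \right)} = 5 - -2 = 5 + 2 = 7$)
$\left(22 + C{\left(5 \right)}\right) o{\left(-2,-9 \right)} = \left(22 + 7\right) \left(-12\right) = 29 \left(-12\right) = -348$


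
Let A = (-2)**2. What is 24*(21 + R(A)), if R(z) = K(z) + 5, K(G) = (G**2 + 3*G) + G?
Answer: 1392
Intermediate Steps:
K(G) = G**2 + 4*G
A = 4
R(z) = 5 + z*(4 + z) (R(z) = z*(4 + z) + 5 = 5 + z*(4 + z))
24*(21 + R(A)) = 24*(21 + (5 + 4*(4 + 4))) = 24*(21 + (5 + 4*8)) = 24*(21 + (5 + 32)) = 24*(21 + 37) = 24*58 = 1392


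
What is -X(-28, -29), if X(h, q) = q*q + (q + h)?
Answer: -784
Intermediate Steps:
X(h, q) = h + q + q**2 (X(h, q) = q**2 + (h + q) = h + q + q**2)
-X(-28, -29) = -(-28 - 29 + (-29)**2) = -(-28 - 29 + 841) = -1*784 = -784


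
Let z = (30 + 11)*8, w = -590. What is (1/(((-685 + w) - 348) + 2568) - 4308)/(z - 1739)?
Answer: 4071059/1333395 ≈ 3.0532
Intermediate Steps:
z = 328 (z = 41*8 = 328)
(1/(((-685 + w) - 348) + 2568) - 4308)/(z - 1739) = (1/(((-685 - 590) - 348) + 2568) - 4308)/(328 - 1739) = (1/((-1275 - 348) + 2568) - 4308)/(-1411) = (1/(-1623 + 2568) - 4308)*(-1/1411) = (1/945 - 4308)*(-1/1411) = -4071059/945*(-1/1411) = 4071059/1333395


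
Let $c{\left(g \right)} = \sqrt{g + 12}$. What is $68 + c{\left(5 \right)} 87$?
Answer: $68 + 87 \sqrt{17} \approx 426.71$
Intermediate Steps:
$c{\left(g \right)} = \sqrt{12 + g}$
$68 + c{\left(5 \right)} 87 = 68 + \sqrt{12 + 5} \cdot 87 = 68 + \sqrt{17} \cdot 87 = 68 + 87 \sqrt{17}$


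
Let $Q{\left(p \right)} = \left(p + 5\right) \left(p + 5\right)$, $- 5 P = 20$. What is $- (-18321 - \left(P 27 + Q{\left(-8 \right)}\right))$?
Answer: $18222$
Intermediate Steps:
$P = -4$ ($P = \left(- \frac{1}{5}\right) 20 = -4$)
$Q{\left(p \right)} = \left(5 + p\right)^{2}$ ($Q{\left(p \right)} = \left(5 + p\right) \left(5 + p\right) = \left(5 + p\right)^{2}$)
$- (-18321 - \left(P 27 + Q{\left(-8 \right)}\right)) = - (-18321 - \left(\left(-4\right) 27 + \left(5 - 8\right)^{2}\right)) = - (-18321 - \left(-108 + \left(-3\right)^{2}\right)) = - (-18321 - \left(-108 + 9\right)) = - (-18321 - -99) = - (-18321 + 99) = \left(-1\right) \left(-18222\right) = 18222$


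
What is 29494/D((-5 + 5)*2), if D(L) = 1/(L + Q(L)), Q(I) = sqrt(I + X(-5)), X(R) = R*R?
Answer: 147470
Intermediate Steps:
X(R) = R**2
Q(I) = sqrt(25 + I) (Q(I) = sqrt(I + (-5)**2) = sqrt(I + 25) = sqrt(25 + I))
D(L) = 1/(L + sqrt(25 + L))
29494/D((-5 + 5)*2) = 29494/(1/((-5 + 5)*2 + sqrt(25 + (-5 + 5)*2))) = 29494/(1/(0*2 + sqrt(25 + 0*2))) = 29494/(1/(0 + sqrt(25 + 0))) = 29494/(1/(0 + sqrt(25))) = 29494/(1/(0 + 5)) = 29494/(1/5) = 29494*5 = 147470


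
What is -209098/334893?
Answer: -209098/334893 ≈ -0.62437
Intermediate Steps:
-209098/334893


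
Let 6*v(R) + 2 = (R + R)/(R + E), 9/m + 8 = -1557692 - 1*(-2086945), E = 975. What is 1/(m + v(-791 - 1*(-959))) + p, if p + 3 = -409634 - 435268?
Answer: -16146609008325/19110482 ≈ -8.4491e+5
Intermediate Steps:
m = 1/58805 (m = 9/(-8 + (-1557692 - 1*(-2086945))) = 9/(-8 + (-1557692 + 2086945)) = 9/(-8 + 529253) = 9/529245 = 9*(1/529245) = 1/58805 ≈ 1.7005e-5)
v(R) = -⅓ + R/(3*(975 + R)) (v(R) = -⅓ + ((R + R)/(R + 975))/6 = -⅓ + ((2*R)/(975 + R))/6 = -⅓ + (2*R/(975 + R))/6 = -⅓ + R/(3*(975 + R)))
p = -844905 (p = -3 + (-409634 - 435268) = -3 - 844902 = -844905)
1/(m + v(-791 - 1*(-959))) + p = 1/(1/58805 - 325/(975 + (-791 - 1*(-959)))) - 844905 = 1/(1/58805 - 325/(975 + (-791 + 959))) - 844905 = 1/(1/58805 - 325/(975 + 168)) - 844905 = 1/(1/58805 - 325/1143) - 844905 = 1/(-19110482/67214115) - 844905 = -67214115/19110482 - 844905 = -16146609008325/19110482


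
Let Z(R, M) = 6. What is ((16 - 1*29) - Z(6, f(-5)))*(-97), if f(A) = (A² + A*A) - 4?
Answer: 1843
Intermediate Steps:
f(A) = -4 + 2*A² (f(A) = (A² + A²) - 4 = 2*A² - 4 = -4 + 2*A²)
((16 - 1*29) - Z(6, f(-5)))*(-97) = ((16 - 1*29) - 1*6)*(-97) = ((16 - 29) - 6)*(-97) = (-13 - 6)*(-97) = -19*(-97) = 1843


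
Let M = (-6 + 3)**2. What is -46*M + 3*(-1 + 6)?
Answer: -399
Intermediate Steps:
M = 9 (M = (-3)**2 = 9)
-46*M + 3*(-1 + 6) = -46*9 + 3*(-1 + 6) = -414 + 3*5 = -414 + 15 = -399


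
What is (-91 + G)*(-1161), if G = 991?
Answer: -1044900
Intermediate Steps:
(-91 + G)*(-1161) = (-91 + 991)*(-1161) = 900*(-1161) = -1044900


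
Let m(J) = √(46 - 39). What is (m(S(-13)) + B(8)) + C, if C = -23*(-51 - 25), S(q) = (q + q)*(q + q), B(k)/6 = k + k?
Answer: 1844 + √7 ≈ 1846.6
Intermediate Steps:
B(k) = 12*k (B(k) = 6*(k + k) = 6*(2*k) = 12*k)
S(q) = 4*q² (S(q) = (2*q)*(2*q) = 4*q²)
C = 1748 (C = -23*(-76) = 1748)
m(J) = √7
(m(S(-13)) + B(8)) + C = (√7 + 12*8) + 1748 = (√7 + 96) + 1748 = (96 + √7) + 1748 = 1844 + √7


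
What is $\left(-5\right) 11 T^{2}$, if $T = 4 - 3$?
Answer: $-55$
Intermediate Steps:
$T = 1$ ($T = 4 - 3 = 1$)
$\left(-5\right) 11 T^{2} = \left(-5\right) 11 \cdot 1^{2} = \left(-55\right) 1 = -55$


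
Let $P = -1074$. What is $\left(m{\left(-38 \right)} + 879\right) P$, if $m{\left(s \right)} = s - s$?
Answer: $-944046$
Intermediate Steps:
$m{\left(s \right)} = 0$
$\left(m{\left(-38 \right)} + 879\right) P = \left(0 + 879\right) \left(-1074\right) = 879 \left(-1074\right) = -944046$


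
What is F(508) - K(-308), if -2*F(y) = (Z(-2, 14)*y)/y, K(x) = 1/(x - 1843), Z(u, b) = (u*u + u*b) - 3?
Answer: 58079/4302 ≈ 13.500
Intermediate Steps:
Z(u, b) = -3 + u**2 + b*u (Z(u, b) = (u**2 + b*u) - 3 = -3 + u**2 + b*u)
K(x) = 1/(-1843 + x)
F(y) = 27/2 (F(y) = -(-3 + (-2)**2 + 14*(-2))*y/(2*y) = -(-3 + 4 - 28)*y/(2*y) = -(-27*y)/(2*y) = -1/2*(-27) = 27/2)
F(508) - K(-308) = 27/2 - 1/(-1843 - 308) = 27/2 - 1/(-2151) = 27/2 - 1*(-1/2151) = 27/2 + 1/2151 = 58079/4302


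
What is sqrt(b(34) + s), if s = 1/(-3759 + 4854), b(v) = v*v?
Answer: sqrt(1386073995)/1095 ≈ 34.000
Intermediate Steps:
b(v) = v**2
s = 1/1095 ≈ 0.00091324
sqrt(b(34) + s) = sqrt(34**2 + 1/1095) = sqrt(1156 + 1/1095) = sqrt(1265821/1095) = sqrt(1386073995)/1095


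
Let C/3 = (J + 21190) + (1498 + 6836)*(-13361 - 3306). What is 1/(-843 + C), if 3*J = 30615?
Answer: -1/416614992 ≈ -2.4003e-9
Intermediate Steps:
J = 10205 (J = (⅓)*30615 = 10205)
C = -416614149 (C = 3*((10205 + 21190) + (1498 + 6836)*(-13361 - 3306)) = 3*(31395 + 8334*(-16667)) = 3*(31395 - 138902778) = 3*(-138871383) = -416614149)
1/(-843 + C) = 1/(-843 - 416614149) = 1/(-416614992) = -1/416614992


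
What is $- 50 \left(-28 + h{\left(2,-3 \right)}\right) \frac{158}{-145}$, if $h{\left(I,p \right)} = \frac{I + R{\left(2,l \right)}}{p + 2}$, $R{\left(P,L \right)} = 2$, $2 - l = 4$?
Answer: $- \frac{50560}{29} \approx -1743.4$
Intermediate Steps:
$l = -2$ ($l = 2 - 4 = -2$)
$h{\left(I,p \right)} = \frac{2 + I}{2 + p}$ ($h{\left(I,p \right)} = \frac{I + 2}{p + 2} = \frac{2 + I}{2 + p}$)
$- 50 \left(-28 + h{\left(2,-3 \right)}\right) \frac{158}{-145} = - 50 \left(-28 + \frac{2 + 2}{2 - 3}\right) \frac{158}{-145} = - 50 \left(-28 + \frac{1}{-1} \cdot 4\right) 158 \left(- \frac{1}{145}\right) = - 50 \left(-28 - 4\right) \left(- \frac{158}{145}\right) = \left(-50\right) \left(-32\right) \left(- \frac{158}{145}\right) = 1600 \left(- \frac{158}{145}\right) = - \frac{50560}{29}$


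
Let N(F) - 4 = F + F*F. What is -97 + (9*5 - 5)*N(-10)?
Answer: 3663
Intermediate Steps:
N(F) = 4 + F + F² (N(F) = 4 + (F + F*F) = 4 + (F + F²) = 4 + F + F²)
-97 + (9*5 - 5)*N(-10) = -97 + (9*5 - 5)*(4 - 10 + (-10)²) = -97 + (45 - 5)*(4 - 10 + 100) = -97 + 40*94 = -97 + 3760 = 3663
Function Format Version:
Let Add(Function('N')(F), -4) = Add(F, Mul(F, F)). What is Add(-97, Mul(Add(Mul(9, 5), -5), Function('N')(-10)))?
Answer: 3663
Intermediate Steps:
Function('N')(F) = Add(4, F, Pow(F, 2)) (Function('N')(F) = Add(4, Add(F, Mul(F, F))) = Add(4, Add(F, Pow(F, 2))) = Add(4, F, Pow(F, 2)))
Add(-97, Mul(Add(Mul(9, 5), -5), Function('N')(-10))) = Add(-97, Mul(Add(Mul(9, 5), -5), Add(4, -10, Pow(-10, 2)))) = Add(-97, Mul(Add(45, -5), Add(4, -10, 100))) = Add(-97, Mul(40, 94)) = Add(-97, 3760) = 3663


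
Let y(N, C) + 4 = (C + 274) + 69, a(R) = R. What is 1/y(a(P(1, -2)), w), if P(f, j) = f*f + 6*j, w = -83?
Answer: 1/256 ≈ 0.0039063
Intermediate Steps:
P(f, j) = f**2 + 6*j
y(N, C) = 339 + C (y(N, C) = -4 + ((C + 274) + 69) = -4 + ((274 + C) + 69) = -4 + (343 + C) = 339 + C)
1/y(a(P(1, -2)), w) = 1/(339 - 83) = 1/256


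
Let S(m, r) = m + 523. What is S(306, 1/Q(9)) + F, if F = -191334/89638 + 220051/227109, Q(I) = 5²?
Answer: 8426359395725/10178798271 ≈ 827.83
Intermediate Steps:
Q(I) = 25
F = -11864370934/10178798271 (F = -191334*1/89638 + 220051*(1/227109) = -95667/44819 + 220051/227109 = -11864370934/10178798271 ≈ -1.1656)
S(m, r) = 523 + m
S(306, 1/Q(9)) + F = (523 + 306) - 11864370934/10178798271 = 829 - 11864370934/10178798271 = 8426359395725/10178798271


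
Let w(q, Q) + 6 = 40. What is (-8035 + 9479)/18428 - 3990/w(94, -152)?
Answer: -540284/4607 ≈ -117.27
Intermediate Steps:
w(q, Q) = 34 (w(q, Q) = -6 + 40 = 34)
(-8035 + 9479)/18428 - 3990/w(94, -152) = (-8035 + 9479)/18428 - 3990/34 = 1444*(1/18428) - 3990*1/34 = 361/4607 - 1995/17 = -540284/4607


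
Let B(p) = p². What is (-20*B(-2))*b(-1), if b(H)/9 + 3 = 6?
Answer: -2160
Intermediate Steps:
b(H) = 27 (b(H) = -27 + 9*6 = -27 + 54 = 27)
(-20*B(-2))*b(-1) = -20*(-2)²*27 = -20*4*27 = -80*27 = -2160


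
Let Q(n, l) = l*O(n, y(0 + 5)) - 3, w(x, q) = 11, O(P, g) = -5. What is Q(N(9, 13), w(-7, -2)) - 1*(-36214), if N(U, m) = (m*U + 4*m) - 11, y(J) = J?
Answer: 36156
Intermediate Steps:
N(U, m) = -11 + 4*m + U*m (N(U, m) = (U*m + 4*m) - 11 = (4*m + U*m) - 11 = -11 + 4*m + U*m)
Q(n, l) = -3 - 5*l (Q(n, l) = l*(-5) - 3 = -5*l - 3 = -3 - 5*l)
Q(N(9, 13), w(-7, -2)) - 1*(-36214) = (-3 - 5*11) - 1*(-36214) = (-3 - 55) + 36214 = -58 + 36214 = 36156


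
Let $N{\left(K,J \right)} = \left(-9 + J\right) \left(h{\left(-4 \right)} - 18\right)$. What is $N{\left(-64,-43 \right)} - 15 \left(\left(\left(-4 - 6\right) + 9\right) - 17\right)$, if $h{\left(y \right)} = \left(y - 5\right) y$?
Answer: $-666$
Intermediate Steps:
$h{\left(y \right)} = y \left(-5 + y\right)$ ($h{\left(y \right)} = \left(-5 + y\right) y = y \left(-5 + y\right)$)
$N{\left(K,J \right)} = -162 + 18 J$ ($N{\left(K,J \right)} = \left(-9 + J\right) \left(- 4 \left(-5 - 4\right) - 18\right) = \left(-9 + J\right) \left(\left(-4\right) \left(-9\right) - 18\right) = \left(-9 + J\right) \left(36 - 18\right) = \left(-9 + J\right) 18 = -162 + 18 J$)
$N{\left(-64,-43 \right)} - 15 \left(\left(\left(-4 - 6\right) + 9\right) - 17\right) = \left(-162 + 18 \left(-43\right)\right) - 15 \left(\left(\left(-4 - 6\right) + 9\right) - 17\right) = \left(-162 - 774\right) - 15 \left(\left(-10 + 9\right) - 17\right) = -936 - 15 \left(-1 - 17\right) = -936 - 15 \left(-18\right) = -936 - -270 = -936 + 270 = -666$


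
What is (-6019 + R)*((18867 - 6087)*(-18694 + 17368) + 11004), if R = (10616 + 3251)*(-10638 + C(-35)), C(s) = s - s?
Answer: 2498345515668540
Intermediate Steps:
C(s) = 0
R = -147517146 (R = (10616 + 3251)*(-10638 + 0) = 13867*(-10638) = -147517146)
(-6019 + R)*((18867 - 6087)*(-18694 + 17368) + 11004) = (-6019 - 147517146)*((18867 - 6087)*(-18694 + 17368) + 11004) = -147523165*(12780*(-1326) + 11004) = -147523165*(-16946280 + 11004) = -147523165*(-16935276) = 2498345515668540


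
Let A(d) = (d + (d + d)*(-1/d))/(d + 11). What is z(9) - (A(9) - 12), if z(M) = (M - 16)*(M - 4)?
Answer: -467/20 ≈ -23.350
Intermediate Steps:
z(M) = (-16 + M)*(-4 + M)
A(d) = (-2 + d)/(11 + d) (A(d) = (d + (2*d)*(-1/d))/(11 + d) = (d - 2)/(11 + d) = (-2 + d)/(11 + d))
z(9) - (A(9) - 12) = (64 + 9² - 20*9) - ((-2 + 9)/(11 + 9) - 12) = (64 + 81 - 180) - (7/20 - 12) = -35 - ((1/20)*7 - 12) = -35 - (7/20 - 12) = -35 - 1*(-233/20) = -35 + 233/20 = -467/20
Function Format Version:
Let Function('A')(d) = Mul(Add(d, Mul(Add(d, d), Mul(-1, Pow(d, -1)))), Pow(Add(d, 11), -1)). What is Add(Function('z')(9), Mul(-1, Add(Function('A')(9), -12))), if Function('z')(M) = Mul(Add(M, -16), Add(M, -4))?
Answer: Rational(-467, 20) ≈ -23.350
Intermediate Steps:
Function('z')(M) = Mul(Add(-16, M), Add(-4, M))
Function('A')(d) = Mul(Pow(Add(11, d), -1), Add(-2, d)) (Function('A')(d) = Mul(Add(d, Mul(Mul(2, d), Mul(-1, Pow(d, -1)))), Pow(Add(11, d), -1)) = Mul(Add(d, -2), Pow(Add(11, d), -1)) = Mul(Add(-2, d), Pow(Add(11, d), -1)) = Mul(Pow(Add(11, d), -1), Add(-2, d)))
Add(Function('z')(9), Mul(-1, Add(Function('A')(9), -12))) = Add(Add(64, Pow(9, 2), Mul(-20, 9)), Mul(-1, Add(Mul(Pow(Add(11, 9), -1), Add(-2, 9)), -12))) = Add(Add(64, 81, -180), Mul(-1, Add(Mul(Pow(20, -1), 7), -12))) = Add(-35, Mul(-1, Add(Mul(Rational(1, 20), 7), -12))) = Add(-35, Mul(-1, Add(Rational(7, 20), -12))) = Add(-35, Mul(-1, Rational(-233, 20))) = Add(-35, Rational(233, 20)) = Rational(-467, 20)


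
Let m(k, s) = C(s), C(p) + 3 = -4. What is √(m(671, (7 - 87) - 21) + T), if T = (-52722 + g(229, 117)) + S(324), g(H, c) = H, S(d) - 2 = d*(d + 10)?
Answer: √55718 ≈ 236.05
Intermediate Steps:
S(d) = 2 + d*(10 + d) (S(d) = 2 + d*(d + 10) = 2 + d*(10 + d))
C(p) = -7 (C(p) = -3 - 4 = -7)
m(k, s) = -7
T = 55725 (T = (-52722 + 229) + (2 + 324² + 10*324) = -52493 + (2 + 104976 + 3240) = -52493 + 108218 = 55725)
√(m(671, (7 - 87) - 21) + T) = √(-7 + 55725) = √55718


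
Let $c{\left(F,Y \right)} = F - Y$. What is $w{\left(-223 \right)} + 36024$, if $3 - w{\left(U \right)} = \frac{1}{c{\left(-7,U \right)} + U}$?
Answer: $\frac{252190}{7} \approx 36027.0$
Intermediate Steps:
$w{\left(U \right)} = \frac{22}{7}$ ($w{\left(U \right)} = 3 - \frac{1}{\left(-7 - U\right) + U} = 3 - \frac{1}{-7} = 3 - - \frac{1}{7} = 3 + \frac{1}{7} = \frac{22}{7}$)
$w{\left(-223 \right)} + 36024 = \frac{22}{7} + 36024 = \frac{252190}{7}$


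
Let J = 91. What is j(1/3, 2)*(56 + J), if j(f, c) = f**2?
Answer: 49/3 ≈ 16.333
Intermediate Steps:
j(1/3, 2)*(56 + J) = (1/3)**2*(56 + 91) = (1/3)**2*147 = (1/9)*147 = 49/3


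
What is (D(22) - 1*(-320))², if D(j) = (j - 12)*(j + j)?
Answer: 577600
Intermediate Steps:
D(j) = 2*j*(-12 + j) (D(j) = (-12 + j)*(2*j) = 2*j*(-12 + j))
(D(22) - 1*(-320))² = (2*22*(-12 + 22) - 1*(-320))² = (2*22*10 + 320)² = (440 + 320)² = 760² = 577600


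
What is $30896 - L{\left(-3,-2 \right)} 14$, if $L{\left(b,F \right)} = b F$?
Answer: $30812$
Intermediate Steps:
$L{\left(b,F \right)} = F b$
$30896 - L{\left(-3,-2 \right)} 14 = 30896 - \left(-2\right) \left(-3\right) 14 = 30896 - 6 \cdot 14 = 30896 - 84 = 30812$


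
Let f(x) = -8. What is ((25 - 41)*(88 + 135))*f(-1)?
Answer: 28544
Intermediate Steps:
((25 - 41)*(88 + 135))*f(-1) = ((25 - 41)*(88 + 135))*(-8) = -16*223*(-8) = -3568*(-8) = 28544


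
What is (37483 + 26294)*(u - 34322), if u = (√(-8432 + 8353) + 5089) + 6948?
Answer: -1421270445 + 63777*I*√79 ≈ -1.4213e+9 + 5.6686e+5*I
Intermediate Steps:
u = 12037 + I*√79 (u = (√(-79) + 5089) + 6948 = (I*√79 + 5089) + 6948 = (5089 + I*√79) + 6948 = 12037 + I*√79 ≈ 12037.0 + 8.8882*I)
(37483 + 26294)*(u - 34322) = (37483 + 26294)*((12037 + I*√79) - 34322) = 63777*(-22285 + I*√79) = -1421270445 + 63777*I*√79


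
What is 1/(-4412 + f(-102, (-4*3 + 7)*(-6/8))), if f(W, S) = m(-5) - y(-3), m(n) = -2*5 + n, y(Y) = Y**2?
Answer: -1/4436 ≈ -0.00022543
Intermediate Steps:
m(n) = -10 + n
f(W, S) = -24 (f(W, S) = (-10 - 5) - 1*(-3)**2 = -15 - 1*9 = -15 - 9 = -24)
1/(-4412 + f(-102, (-4*3 + 7)*(-6/8))) = 1/(-4412 - 24) = 1/(-4436) = -1/4436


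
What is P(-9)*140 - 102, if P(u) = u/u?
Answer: 38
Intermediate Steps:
P(u) = 1
P(-9)*140 - 102 = 1*140 - 102 = 140 - 102 = 38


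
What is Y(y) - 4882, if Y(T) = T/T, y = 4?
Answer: -4881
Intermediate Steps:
Y(T) = 1
Y(y) - 4882 = 1 - 4882 = -4881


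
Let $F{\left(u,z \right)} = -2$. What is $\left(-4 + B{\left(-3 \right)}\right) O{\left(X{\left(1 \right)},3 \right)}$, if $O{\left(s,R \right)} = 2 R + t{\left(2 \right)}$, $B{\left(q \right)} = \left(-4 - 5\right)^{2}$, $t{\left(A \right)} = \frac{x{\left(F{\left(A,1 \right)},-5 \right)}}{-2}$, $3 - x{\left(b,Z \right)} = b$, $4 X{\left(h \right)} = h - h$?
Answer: $\frac{539}{2} \approx 269.5$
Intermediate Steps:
$X{\left(h \right)} = 0$ ($X{\left(h \right)} = \frac{h - h}{4} = \frac{1}{4} \cdot 0 = 0$)
$x{\left(b,Z \right)} = 3 - b$
$t{\left(A \right)} = - \frac{5}{2}$ ($t{\left(A \right)} = \frac{3 - -2}{-2} = \left(3 + 2\right) \left(- \frac{1}{2}\right) = 5 \left(- \frac{1}{2}\right) = - \frac{5}{2}$)
$B{\left(q \right)} = 81$ ($B{\left(q \right)} = \left(-9\right)^{2} = 81$)
$O{\left(s,R \right)} = - \frac{5}{2} + 2 R$ ($O{\left(s,R \right)} = 2 R - \frac{5}{2} = - \frac{5}{2} + 2 R$)
$\left(-4 + B{\left(-3 \right)}\right) O{\left(X{\left(1 \right)},3 \right)} = \left(-4 + 81\right) \left(- \frac{5}{2} + 2 \cdot 3\right) = 77 \left(- \frac{5}{2} + 6\right) = 77 \cdot \frac{7}{2} = \frac{539}{2}$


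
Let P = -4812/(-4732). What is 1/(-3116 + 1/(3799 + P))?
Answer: -4495420/14007727537 ≈ -0.00032092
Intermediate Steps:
P = 1203/1183 (P = -4812*(-1/4732) = 1203/1183 ≈ 1.0169)
1/(-3116 + 1/(3799 + P)) = 1/(-3116 + 1/(3799 + 1203/1183)) = 1/(-3116 + 1/(4495420/1183)) = 1/(-3116 + 1183/4495420) = 1/(-14007727537/4495420) = -4495420/14007727537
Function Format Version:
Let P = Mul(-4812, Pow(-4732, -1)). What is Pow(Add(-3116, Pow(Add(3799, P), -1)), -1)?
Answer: Rational(-4495420, 14007727537) ≈ -0.00032092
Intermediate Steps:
P = Rational(1203, 1183) (P = Mul(-4812, Rational(-1, 4732)) = Rational(1203, 1183) ≈ 1.0169)
Pow(Add(-3116, Pow(Add(3799, P), -1)), -1) = Pow(Add(-3116, Pow(Add(3799, Rational(1203, 1183)), -1)), -1) = Pow(Add(-3116, Pow(Rational(4495420, 1183), -1)), -1) = Pow(Add(-3116, Rational(1183, 4495420)), -1) = Pow(Rational(-14007727537, 4495420), -1) = Rational(-4495420, 14007727537)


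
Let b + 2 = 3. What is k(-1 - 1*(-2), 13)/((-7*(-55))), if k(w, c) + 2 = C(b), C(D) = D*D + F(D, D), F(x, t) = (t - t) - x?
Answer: -2/385 ≈ -0.0051948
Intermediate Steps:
b = 1 (b = -2 + 3 = 1)
F(x, t) = -x (F(x, t) = 0 - x = -x)
C(D) = D**2 - D (C(D) = D*D - D = D**2 - D)
k(w, c) = -2 (k(w, c) = -2 + 1*(-1 + 1) = -2 + 1*0 = -2 + 0 = -2)
k(-1 - 1*(-2), 13)/((-7*(-55))) = -2/((-7*(-55))) = -2/385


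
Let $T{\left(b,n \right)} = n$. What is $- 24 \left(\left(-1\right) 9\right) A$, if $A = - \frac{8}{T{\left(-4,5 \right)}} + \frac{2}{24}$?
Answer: $- \frac{1638}{5} \approx -327.6$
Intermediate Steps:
$A = - \frac{91}{60}$ ($A = - \frac{8}{5} + \frac{2}{24} = \left(-8\right) \frac{1}{5} + 2 \cdot \frac{1}{24} = - \frac{8}{5} + \frac{1}{12} = - \frac{91}{60} \approx -1.5167$)
$- 24 \left(\left(-1\right) 9\right) A = - 24 \left(\left(-1\right) 9\right) \left(- \frac{91}{60}\right) = \left(-24\right) \left(-9\right) \left(- \frac{91}{60}\right) = 216 \left(- \frac{91}{60}\right) = - \frac{1638}{5}$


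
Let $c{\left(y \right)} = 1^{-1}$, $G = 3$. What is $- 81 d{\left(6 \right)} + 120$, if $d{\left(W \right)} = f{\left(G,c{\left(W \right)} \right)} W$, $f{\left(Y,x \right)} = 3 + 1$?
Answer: $-1824$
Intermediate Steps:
$c{\left(y \right)} = 1$
$f{\left(Y,x \right)} = 4$
$d{\left(W \right)} = 4 W$
$- 81 d{\left(6 \right)} + 120 = - 81 \cdot 4 \cdot 6 + 120 = \left(-81\right) 24 + 120 = -1944 + 120 = -1824$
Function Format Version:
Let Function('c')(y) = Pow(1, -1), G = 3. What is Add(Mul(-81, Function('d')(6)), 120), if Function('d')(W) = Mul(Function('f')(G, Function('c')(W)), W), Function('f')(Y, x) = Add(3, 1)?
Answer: -1824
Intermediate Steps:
Function('c')(y) = 1
Function('f')(Y, x) = 4
Function('d')(W) = Mul(4, W)
Add(Mul(-81, Function('d')(6)), 120) = Add(Mul(-81, Mul(4, 6)), 120) = Add(Mul(-81, 24), 120) = Add(-1944, 120) = -1824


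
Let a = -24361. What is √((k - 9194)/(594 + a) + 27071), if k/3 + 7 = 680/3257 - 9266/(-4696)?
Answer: √223578973487104738885526737/90878305706 ≈ 164.53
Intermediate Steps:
k = -110537193/7647436 (k = -21 + 3*(680/3257 - 9266/(-4696)) = -21 + 3*(680*(1/3257) - 9266*(-1/4696)) = -21 + 3*(680/3257 + 4633/2348) = -21 + 3*(16686321/7647436) = -21 + 50058963/7647436 = -110537193/7647436 ≈ -14.454)
√((k - 9194)/(594 + a) + 27071) = √((-110537193/7647436 - 9194)/(594 - 24361) + 27071) = √(-70421063777/7647436/(-23767) + 27071) = √(-70421063777/7647436*(-1/23767) + 27071) = √(70421063777/181756611412 + 27071) = √(4920403648598029/181756611412) = √223578973487104738885526737/90878305706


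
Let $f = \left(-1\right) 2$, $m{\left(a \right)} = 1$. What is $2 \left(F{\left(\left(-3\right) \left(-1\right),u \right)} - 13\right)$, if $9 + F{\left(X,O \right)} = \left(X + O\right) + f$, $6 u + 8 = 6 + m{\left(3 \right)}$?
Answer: $- \frac{127}{3} \approx -42.333$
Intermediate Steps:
$f = -2$
$u = - \frac{1}{6}$ ($u = - \frac{4}{3} + \frac{6 + 1}{6} = - \frac{4}{3} + \frac{1}{6} \cdot 7 = - \frac{4}{3} + \frac{7}{6} = - \frac{1}{6} \approx -0.16667$)
$F{\left(X,O \right)} = -11 + O + X$ ($F{\left(X,O \right)} = -9 - \left(2 - O - X\right) = -9 + \left(-2 + O + X\right) = -11 + O + X$)
$2 \left(F{\left(\left(-3\right) \left(-1\right),u \right)} - 13\right) = 2 \left(\left(-11 - \frac{1}{6} - -3\right) - 13\right) = 2 \left(\left(-11 - \frac{1}{6} + 3\right) - 13\right) = 2 \left(- \frac{49}{6} - 13\right) = 2 \left(- \frac{127}{6}\right) = - \frac{127}{3}$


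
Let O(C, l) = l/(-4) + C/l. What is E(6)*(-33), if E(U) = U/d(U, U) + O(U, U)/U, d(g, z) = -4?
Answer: 209/4 ≈ 52.250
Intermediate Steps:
O(C, l) = -l/4 + C/l (O(C, l) = l*(-¼) + C/l = -l/4 + C/l)
E(U) = -U/4 + (1 - U/4)/U (E(U) = U/(-4) + (-U/4 + U/U)/U = U*(-¼) + (-U/4 + 1)/U = -U/4 + (1 - U/4)/U)
E(6)*(-33) = ((¼)*(4 - 1*6 - 1*6²)/6)*(-33) = ((¼)*(⅙)*(4 - 6 - 1*36))*(-33) = ((¼)*(⅙)*(4 - 6 - 36))*(-33) = ((¼)*(⅙)*(-38))*(-33) = -19/12*(-33) = 209/4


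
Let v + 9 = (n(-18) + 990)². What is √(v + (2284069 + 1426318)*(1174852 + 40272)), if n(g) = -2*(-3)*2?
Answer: √4508581296983 ≈ 2.1233e+6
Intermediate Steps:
n(g) = 12 (n(g) = 6*2 = 12)
v = 1003995 (v = -9 + (12 + 990)² = -9 + 1002² = -9 + 1004004 = 1003995)
√(v + (2284069 + 1426318)*(1174852 + 40272)) = √(1003995 + (2284069 + 1426318)*(1174852 + 40272)) = √(1003995 + 3710387*1215124) = √(1003995 + 4508580292988) = √4508581296983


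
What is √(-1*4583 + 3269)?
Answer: 3*I*√146 ≈ 36.249*I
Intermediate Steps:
√(-1*4583 + 3269) = √(-4583 + 3269) = √(-1314) = 3*I*√146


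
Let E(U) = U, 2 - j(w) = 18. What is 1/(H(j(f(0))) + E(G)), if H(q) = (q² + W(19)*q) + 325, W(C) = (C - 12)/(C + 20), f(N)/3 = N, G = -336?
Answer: 39/9443 ≈ 0.0041300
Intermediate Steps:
f(N) = 3*N
j(w) = -16 (j(w) = 2 - 1*18 = 2 - 18 = -16)
W(C) = (-12 + C)/(20 + C)
H(q) = 325 + q² + 7*q/39 (H(q) = (q² + ((-12 + 19)/(20 + 19))*q) + 325 = (q² + (7/39)*q) + 325 = (q² + ((1/39)*7)*q) + 325 = (q² + 7*q/39) + 325 = 325 + q² + 7*q/39)
1/(H(j(f(0))) + E(G)) = 1/((325 + (-16)² + (7/39)*(-16)) - 336) = 1/((325 + 256 - 112/39) - 336) = 1/(22547/39 - 336) = 1/(9443/39) = 39/9443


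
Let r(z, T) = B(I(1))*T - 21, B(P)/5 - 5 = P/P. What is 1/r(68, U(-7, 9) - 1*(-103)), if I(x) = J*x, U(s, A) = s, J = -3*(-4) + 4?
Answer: 1/2859 ≈ 0.00034977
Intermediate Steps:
J = 16 (J = 12 + 4 = 16)
I(x) = 16*x
B(P) = 30 (B(P) = 25 + 5*(P/P) = 25 + 5*1 = 25 + 5 = 30)
r(z, T) = -21 + 30*T (r(z, T) = 30*T - 21 = -21 + 30*T)
1/r(68, U(-7, 9) - 1*(-103)) = 1/(-21 + 30*(-7 - 1*(-103))) = 1/(-21 + 30*(-7 + 103)) = 1/(-21 + 30*96) = 1/(-21 + 2880) = 1/2859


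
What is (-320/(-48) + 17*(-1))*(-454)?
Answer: 14074/3 ≈ 4691.3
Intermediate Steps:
(-320/(-48) + 17*(-1))*(-454) = (-320*(-1/48) - 17)*(-454) = (20/3 - 17)*(-454) = -31/3*(-454) = 14074/3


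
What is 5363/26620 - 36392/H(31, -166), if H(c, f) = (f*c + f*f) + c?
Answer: -848403957/597379420 ≈ -1.4202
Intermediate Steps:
H(c, f) = c + f² + c*f (H(c, f) = (c*f + f²) + c = (f² + c*f) + c = c + f² + c*f)
5363/26620 - 36392/H(31, -166) = 5363/26620 - 36392/(31 + (-166)² + 31*(-166)) = 5363*(1/26620) - 36392/(31 + 27556 - 5146) = 5363/26620 - 36392/22441 = -848403957/597379420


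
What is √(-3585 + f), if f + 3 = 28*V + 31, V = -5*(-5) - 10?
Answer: I*√3137 ≈ 56.009*I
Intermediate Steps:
V = 15 (V = 25 - 10 = 15)
f = 448 (f = -3 + (28*15 + 31) = -3 + (420 + 31) = -3 + 451 = 448)
√(-3585 + f) = √(-3585 + 448) = √(-3137) = I*√3137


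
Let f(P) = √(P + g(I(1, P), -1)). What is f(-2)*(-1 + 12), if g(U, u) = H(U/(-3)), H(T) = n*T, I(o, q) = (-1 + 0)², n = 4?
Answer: 11*I*√30/3 ≈ 20.083*I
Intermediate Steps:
I(o, q) = 1 (I(o, q) = (-1)² = 1)
H(T) = 4*T
g(U, u) = -4*U/3 (g(U, u) = 4*(U/(-3)) = 4*(-U/3) = -4*U/3)
f(P) = √(-4/3 + P) (f(P) = √(P - 4/3*1) = √(P - 4/3) = √(-4/3 + P))
f(-2)*(-1 + 12) = (√(-12 + 9*(-2))/3)*(-1 + 12) = (√(-12 - 18)/3)*11 = (√(-30)/3)*11 = ((I*√30)/3)*11 = (I*√30/3)*11 = 11*I*√30/3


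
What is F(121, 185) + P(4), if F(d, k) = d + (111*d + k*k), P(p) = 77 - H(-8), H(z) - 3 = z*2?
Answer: 47867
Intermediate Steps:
H(z) = 3 + 2*z (H(z) = 3 + z*2 = 3 + 2*z)
P(p) = 90 (P(p) = 77 - (3 + 2*(-8)) = 77 - (3 - 16) = 77 - 1*(-13) = 77 + 13 = 90)
F(d, k) = k**2 + 112*d (F(d, k) = d + (111*d + k**2) = d + (k**2 + 111*d) = k**2 + 112*d)
F(121, 185) + P(4) = (185**2 + 112*121) + 90 = (34225 + 13552) + 90 = 47777 + 90 = 47867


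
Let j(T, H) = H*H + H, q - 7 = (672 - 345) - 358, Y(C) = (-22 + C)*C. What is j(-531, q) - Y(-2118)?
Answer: -4531968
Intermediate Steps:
Y(C) = C*(-22 + C)
q = -24 (q = 7 + ((672 - 345) - 358) = 7 + (327 - 358) = 7 - 31 = -24)
j(T, H) = H + H² (j(T, H) = H² + H = H + H²)
j(-531, q) - Y(-2118) = -24*(1 - 24) - (-2118)*(-22 - 2118) = -24*(-23) - (-2118)*(-2140) = 552 - 1*4532520 = 552 - 4532520 = -4531968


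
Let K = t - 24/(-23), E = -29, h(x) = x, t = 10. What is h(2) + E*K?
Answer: -7320/23 ≈ -318.26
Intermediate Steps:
K = 254/23 (K = 10 - 24/(-23) = 10 - 24*(-1)/23 = 10 - 1*(-24/23) = 10 + 24/23 = 254/23 ≈ 11.043)
h(2) + E*K = 2 - 29*254/23 = 2 - 7366/23 = -7320/23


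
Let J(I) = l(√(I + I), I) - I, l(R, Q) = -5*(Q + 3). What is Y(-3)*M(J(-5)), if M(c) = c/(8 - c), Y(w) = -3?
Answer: 45/7 ≈ 6.4286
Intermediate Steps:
l(R, Q) = -15 - 5*Q (l(R, Q) = -5*(3 + Q) = -15 - 5*Q)
J(I) = -15 - 6*I (J(I) = (-15 - 5*I) - I = -15 - 6*I)
Y(-3)*M(J(-5)) = -(-3)*(-15 - 6*(-5))/(-8 + (-15 - 6*(-5))) = -(-3)*(-15 + 30)/(-8 + (-15 + 30)) = -(-3)*15/(-8 + 15) = -(-3)*15/7 = -3*(-15/7) = 45/7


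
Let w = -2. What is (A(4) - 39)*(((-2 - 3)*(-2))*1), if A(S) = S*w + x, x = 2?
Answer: -450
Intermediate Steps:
A(S) = 2 - 2*S (A(S) = S*(-2) + 2 = -2*S + 2 = 2 - 2*S)
(A(4) - 39)*(((-2 - 3)*(-2))*1) = ((2 - 2*4) - 39)*(((-2 - 3)*(-2))*1) = ((2 - 8) - 39)*(-5*(-2)*1) = (-6 - 39)*(10*1) = -45*10 = -450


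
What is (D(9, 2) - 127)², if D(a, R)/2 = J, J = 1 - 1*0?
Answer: 15625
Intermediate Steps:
J = 1 (J = 1 + 0 = 1)
D(a, R) = 2 (D(a, R) = 2*1 = 2)
(D(9, 2) - 127)² = (2 - 127)² = (-125)² = 15625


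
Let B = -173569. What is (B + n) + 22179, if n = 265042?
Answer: 113652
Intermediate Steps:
(B + n) + 22179 = (-173569 + 265042) + 22179 = 91473 + 22179 = 113652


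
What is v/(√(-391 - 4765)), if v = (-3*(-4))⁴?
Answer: -10368*I*√1289/1289 ≈ -288.78*I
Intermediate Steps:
v = 20736 (v = 12⁴ = 20736)
v/(√(-391 - 4765)) = 20736/(√(-391 - 4765)) = 20736/(√(-5156)) = 20736/((2*I*√1289)) = 20736*(-I*√1289/2578) = -10368*I*√1289/1289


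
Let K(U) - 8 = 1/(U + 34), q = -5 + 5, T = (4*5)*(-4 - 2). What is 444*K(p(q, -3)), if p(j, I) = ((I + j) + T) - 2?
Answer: 322788/91 ≈ 3547.1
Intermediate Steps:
T = -120 (T = 20*(-6) = -120)
q = 0
p(j, I) = -122 + I + j (p(j, I) = ((I + j) - 120) - 2 = (-120 + I + j) - 2 = -122 + I + j)
K(U) = 8 + 1/(34 + U) (K(U) = 8 + 1/(U + 34) = 8 + 1/(34 + U))
444*K(p(q, -3)) = 444*((273 + 8*(-122 - 3 + 0))/(34 + (-122 - 3 + 0))) = 444*((273 + 8*(-125))/(34 - 125)) = 444*((273 - 1000)/(-91)) = 444*(-1/91*(-727)) = 444*(727/91) = 322788/91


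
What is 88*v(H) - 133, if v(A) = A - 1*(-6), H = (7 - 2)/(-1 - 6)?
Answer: 2325/7 ≈ 332.14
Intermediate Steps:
H = -5/7 (H = 5/(-7) = 5*(-⅐) = -5/7 ≈ -0.71429)
v(A) = 6 + A (v(A) = A + 6 = 6 + A)
88*v(H) - 133 = 88*(6 - 5/7) - 133 = 88*(37/7) - 133 = 3256/7 - 133 = 2325/7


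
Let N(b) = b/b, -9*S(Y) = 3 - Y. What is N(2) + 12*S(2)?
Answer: -⅓ ≈ -0.33333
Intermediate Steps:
S(Y) = -⅓ + Y/9 (S(Y) = -(3 - Y)/9 = -⅓ + Y/9)
N(b) = 1
N(2) + 12*S(2) = 1 + 12*(-⅓ + (⅑)*2) = 1 + 12*(-⅓ + 2/9) = 1 + 12*(-⅑) = 1 - 4/3 = -⅓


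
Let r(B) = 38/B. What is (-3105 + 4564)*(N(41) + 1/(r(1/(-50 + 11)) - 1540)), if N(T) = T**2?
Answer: 7411692279/3022 ≈ 2.4526e+6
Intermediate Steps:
(-3105 + 4564)*(N(41) + 1/(r(1/(-50 + 11)) - 1540)) = (-3105 + 4564)*(41**2 + 1/(38/(1/(-50 + 11)) - 1540)) = 1459*(1681 + 1/(38/(1/(-39)) - 1540)) = 1459*(1681 + 1/(38/(-1/39) - 1540)) = 1459*(1681 + 1/(38*(-39) - 1540)) = 1459*(1681 + 1/(-1482 - 1540)) = 1459*(1681 + 1/(-3022)) = 1459*(1681 - 1/3022) = 1459*(5079981/3022) = 7411692279/3022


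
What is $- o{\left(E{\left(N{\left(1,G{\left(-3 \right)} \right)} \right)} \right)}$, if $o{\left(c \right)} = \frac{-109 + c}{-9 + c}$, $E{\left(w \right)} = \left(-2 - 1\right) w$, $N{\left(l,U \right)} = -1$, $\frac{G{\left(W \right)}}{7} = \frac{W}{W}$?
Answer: $- \frac{53}{3} \approx -17.667$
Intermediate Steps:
$G{\left(W \right)} = 7$ ($G{\left(W \right)} = 7 \frac{W}{W} = 7 \cdot 1 = 7$)
$E{\left(w \right)} = - 3 w$
$o{\left(c \right)} = \frac{-109 + c}{-9 + c}$
$- o{\left(E{\left(N{\left(1,G{\left(-3 \right)} \right)} \right)} \right)} = - \frac{-109 - -3}{-9 - -3} = - \frac{-109 + 3}{-9 + 3} = - \frac{-106}{-6} = - \frac{\left(-1\right) \left(-106\right)}{6} = \left(-1\right) \frac{53}{3} = - \frac{53}{3}$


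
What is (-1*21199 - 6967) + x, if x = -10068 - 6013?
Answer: -44247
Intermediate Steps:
x = -16081
(-1*21199 - 6967) + x = (-1*21199 - 6967) - 16081 = (-21199 - 6967) - 16081 = -28166 - 16081 = -44247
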